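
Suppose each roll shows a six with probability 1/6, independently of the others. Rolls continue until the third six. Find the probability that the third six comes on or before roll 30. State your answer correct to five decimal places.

Finishing within 30 rolls ⇔ at least 3 successes in the first 30. With X ~ Binomial(30, 0.166667), P(Y ≤ 30) = 1 − P(X ≤ 2).
  k=0: C(30,0)·0.166667^0·0.833333^30 = 0.0042127
  k=1: C(30,1)·0.166667^1·0.833333^29 = 0.0252763
  k=2: C(30,2)·0.166667^2·0.833333^28 = 0.0733013
1 − 0.1027904 = 0.8972096

0.89721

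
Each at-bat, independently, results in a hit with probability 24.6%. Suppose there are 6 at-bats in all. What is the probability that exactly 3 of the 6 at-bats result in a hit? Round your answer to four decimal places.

0.1276

X ~ Binomial(n=6, p=0.246).
P(X=3) = C(6,3) · p^3 · (1−p)^3
= 20 · 0.014887 · 0.42866 = 0.127629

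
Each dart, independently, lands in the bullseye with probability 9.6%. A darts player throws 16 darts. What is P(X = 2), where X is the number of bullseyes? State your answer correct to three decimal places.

X ~ Binomial(n=16, p=0.096).
P(X=2) = C(16,2) · p^2 · (1−p)^14
= 120 · 0.009216 · 0.24342 = 0.26920

0.269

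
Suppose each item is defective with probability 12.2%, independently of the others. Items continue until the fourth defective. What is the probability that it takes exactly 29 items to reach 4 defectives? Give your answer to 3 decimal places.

0.028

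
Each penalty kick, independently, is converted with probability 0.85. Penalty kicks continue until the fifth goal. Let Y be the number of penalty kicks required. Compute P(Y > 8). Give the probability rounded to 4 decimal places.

0.0214

Needing more than 8 penalty kicks ⇔ fewer than 5 successes in the first 8. With X ~ Binomial(8, 0.85), P(Y > 8) = P(X ≤ 4).
  k=0: C(8,0)·0.85^0·0.15^8 = 0.000000
  k=1: C(8,1)·0.85^1·0.15^7 = 0.000012
  k=2: C(8,2)·0.85^2·0.15^6 = 0.000230
  k=3: C(8,3)·0.85^3·0.15^5 = 0.002612
  k=4: C(8,4)·0.85^4·0.15^4 = 0.018499
P(X ≤ 4) = 0.021352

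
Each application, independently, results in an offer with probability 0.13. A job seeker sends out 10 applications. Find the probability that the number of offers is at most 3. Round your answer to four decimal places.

X ~ Binomial(10, 0.13); P(X ≤ 3) = Σ C(10,k) p^k (1−p)^(10−k) over k:
  k=0: C(10,0)·0.13^0·0.87^10 = 0.248423
  k=1: C(10,1)·0.13^1·0.87^9 = 0.371207
  k=2: C(10,2)·0.13^2·0.87^8 = 0.249605
  k=3: C(10,3)·0.13^3·0.87^7 = 0.099459
Total = 0.968695

0.9687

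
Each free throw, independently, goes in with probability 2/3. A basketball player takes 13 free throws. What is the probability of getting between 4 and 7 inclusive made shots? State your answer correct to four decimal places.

X ~ Binomial(13, 0.666667); P(4 ≤ X ≤ 7) = Σ C(13,k) p^k (1−p)^(13−k) over k:
  k=4: C(13,4)·0.666667^4·0.333333^9 = 0.007175
  k=5: C(13,5)·0.666667^5·0.333333^8 = 0.025832
  k=6: C(13,6)·0.666667^6·0.333333^7 = 0.068884
  k=7: C(13,7)·0.666667^7·0.333333^6 = 0.137769
Total = 0.239660

0.2397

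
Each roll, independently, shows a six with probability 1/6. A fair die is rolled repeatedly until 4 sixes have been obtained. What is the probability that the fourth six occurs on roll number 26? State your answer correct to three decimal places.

0.032

Y = trial on which the fourth success occurs; negative binomial, r=4, p=0.166667.
P(Y=26) = C(25,3) · p^4 · (1−p)^22
= 2300 · 0.0007716 · 0.018114 = 0.03215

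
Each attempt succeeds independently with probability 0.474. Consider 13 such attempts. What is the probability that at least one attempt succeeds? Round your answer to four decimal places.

0.9998

P(at least one) = 1 − P(none) = 1 − (1 − 0.474)^13
= 1 − 0.000236 = 0.999764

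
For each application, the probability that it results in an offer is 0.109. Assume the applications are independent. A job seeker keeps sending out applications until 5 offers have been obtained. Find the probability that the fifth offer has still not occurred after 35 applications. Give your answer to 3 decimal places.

Needing more than 35 applications ⇔ fewer than 5 successes in the first 35. With X ~ Binomial(35, 0.109), P(Y > 35) = P(X ≤ 4).
  k=0: C(35,0)·0.109^0·0.891^35 = 0.01761
  k=1: C(35,1)·0.109^1·0.891^34 = 0.07539
  k=2: C(35,2)·0.109^2·0.891^33 = 0.15680
  k=3: C(35,3)·0.109^3·0.891^32 = 0.21100
  k=4: C(35,4)·0.109^4·0.891^31 = 0.20650
P(X ≤ 4) = 0.66729

0.667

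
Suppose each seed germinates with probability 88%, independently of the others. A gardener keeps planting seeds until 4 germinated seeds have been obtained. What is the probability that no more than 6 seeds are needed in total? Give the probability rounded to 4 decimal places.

Finishing within 6 seeds ⇔ at least 4 successes in the first 6. With X ~ Binomial(6, 0.88), P(Y ≤ 6) = 1 − P(X ≤ 3).
  k=0: C(6,0)·0.88^0·0.12^6 = 0.000003
  k=1: C(6,1)·0.88^1·0.12^5 = 0.000131
  k=2: C(6,2)·0.88^2·0.12^4 = 0.002409
  k=3: C(6,3)·0.88^3·0.12^3 = 0.023552
1 − 0.026095 = 0.973905

0.9739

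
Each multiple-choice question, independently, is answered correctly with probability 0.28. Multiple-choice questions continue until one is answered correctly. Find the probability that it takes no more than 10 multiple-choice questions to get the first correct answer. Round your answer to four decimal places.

0.9626

Y = number of multiple-choice questions to the first success; geometric, p = 0.28.
P(Y ≤ 10) = 1 − (1−p)^10 = 1 − 0.037439 = 0.962561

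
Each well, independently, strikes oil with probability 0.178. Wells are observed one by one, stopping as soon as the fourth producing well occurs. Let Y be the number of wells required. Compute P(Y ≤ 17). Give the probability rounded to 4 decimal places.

0.3585

Finishing within 17 wells ⇔ at least 4 successes in the first 17. With X ~ Binomial(17, 0.178), P(Y ≤ 17) = 1 − P(X ≤ 3).
  k=0: C(17,0)·0.178^0·0.822^17 = 0.035713
  k=1: C(17,1)·0.178^1·0.822^16 = 0.131467
  k=2: C(17,2)·0.178^2·0.822^15 = 0.227749
  k=3: C(17,3)·0.178^3·0.822^14 = 0.246589
1 − 0.641518 = 0.358482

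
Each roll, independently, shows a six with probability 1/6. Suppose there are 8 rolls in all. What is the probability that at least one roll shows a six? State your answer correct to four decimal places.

0.7674

P(at least one) = 1 − P(none) = 1 − (1 − 0.166667)^8
= 1 − 0.232568 = 0.767432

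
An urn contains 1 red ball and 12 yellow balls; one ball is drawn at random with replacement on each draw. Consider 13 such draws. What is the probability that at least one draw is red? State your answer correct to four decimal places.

P(at least one) = 1 − P(none) = 1 − (1 − 0.076923)^13
= 1 − 0.353258 = 0.646742

0.6467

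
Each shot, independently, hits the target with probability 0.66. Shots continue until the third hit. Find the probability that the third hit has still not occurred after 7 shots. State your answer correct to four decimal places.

Needing more than 7 shots ⇔ fewer than 3 successes in the first 7. With X ~ Binomial(7, 0.66), P(Y > 7) = P(X ≤ 2).
  k=0: C(7,0)·0.66^0·0.34^7 = 0.000525
  k=1: C(7,1)·0.66^1·0.34^6 = 0.007137
  k=2: C(7,2)·0.66^2·0.34^5 = 0.041563
P(X ≤ 2) = 0.049225

0.0492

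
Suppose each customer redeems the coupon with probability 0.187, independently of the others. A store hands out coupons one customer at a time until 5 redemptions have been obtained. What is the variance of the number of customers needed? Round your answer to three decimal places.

Y = total customers until the fifth success; negative binomial with r=5, p=0.187.
Var(Y) = r(1−p)/p² = 5·0.813 / 0.187² = 116.24582

116.246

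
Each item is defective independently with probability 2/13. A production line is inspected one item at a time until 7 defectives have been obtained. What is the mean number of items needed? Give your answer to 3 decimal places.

45.500

Y = total items until the seventh success; negative binomial with r=7, p=0.153846.
E[Y] = r / p = 7 / 0.153846 = 45.50000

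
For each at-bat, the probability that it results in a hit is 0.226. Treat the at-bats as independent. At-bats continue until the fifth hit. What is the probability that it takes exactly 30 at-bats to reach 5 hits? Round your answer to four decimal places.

0.0232

Y = trial on which the fifth success occurs; negative binomial, r=5, p=0.226.
P(Y=30) = C(29,4) · p^5 · (1−p)^25
= 23751 · 0.00058958 · 0.001654 = 0.023161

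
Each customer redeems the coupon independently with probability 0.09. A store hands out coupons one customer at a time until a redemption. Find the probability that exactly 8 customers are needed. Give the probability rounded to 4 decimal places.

Geometric (trials to first success), p = 0.09.
P(Y = 8) = (1−p)^7 · p = 0.51676 · 0.09 = 0.046508

0.0465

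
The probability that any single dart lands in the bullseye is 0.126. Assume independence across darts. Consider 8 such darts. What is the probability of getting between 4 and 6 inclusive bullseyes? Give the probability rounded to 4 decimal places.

0.0116

X ~ Binomial(8, 0.126); P(4 ≤ X ≤ 6) = Σ C(8,k) p^k (1−p)^(8−k) over k:
  k=4: C(8,4)·0.126^4·0.874^4 = 0.010295
  k=5: C(8,5)·0.126^5·0.874^3 = 0.001187
  k=6: C(8,6)·0.126^6·0.874^2 = 0.000086
Total = 0.011568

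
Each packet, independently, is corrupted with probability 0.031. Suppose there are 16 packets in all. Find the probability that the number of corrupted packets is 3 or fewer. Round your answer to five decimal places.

X ~ Binomial(16, 0.031); P(X ≤ 3) = Σ C(16,k) p^k (1−p)^(16−k) over k:
  k=0: C(16,0)·0.031^0·0.969^16 = 0.6041996
  k=1: C(16,1)·0.031^1·0.969^15 = 0.3092704
  k=2: C(16,2)·0.031^2·0.969^14 = 0.0742057
  k=3: C(16,3)·0.031^3·0.969^13 = 0.0110785
Total = 0.9987543

0.99875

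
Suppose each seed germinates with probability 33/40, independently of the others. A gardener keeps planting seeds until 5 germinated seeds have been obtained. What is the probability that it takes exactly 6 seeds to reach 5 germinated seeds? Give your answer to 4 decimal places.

0.3344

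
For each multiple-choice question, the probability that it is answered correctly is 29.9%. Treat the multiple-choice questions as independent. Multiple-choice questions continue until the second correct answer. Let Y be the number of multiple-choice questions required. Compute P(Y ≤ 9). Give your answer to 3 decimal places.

Finishing within 9 multiple-choice questions ⇔ at least 2 successes in the first 9. With X ~ Binomial(9, 0.299), P(Y ≤ 9) = 1 − P(X ≤ 1).
  k=0: C(9,0)·0.299^0·0.701^9 = 0.04088
  k=1: C(9,1)·0.299^1·0.701^8 = 0.15691
1 − 0.19779 = 0.80221

0.802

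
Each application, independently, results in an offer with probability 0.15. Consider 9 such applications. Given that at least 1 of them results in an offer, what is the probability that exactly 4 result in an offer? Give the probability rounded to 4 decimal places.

X ~ Binomial(9, 0.15). Want P(X=4 | X≥1) = P(X=4) / P(X≥1).
P(X=4) = C(9,4)·0.15^4·0.85^5 = 0.028303
P(X≥1) = 1 − 0.231617 = 0.768383
Ratio = 0.028303 / 0.768383 = 0.036834

0.0368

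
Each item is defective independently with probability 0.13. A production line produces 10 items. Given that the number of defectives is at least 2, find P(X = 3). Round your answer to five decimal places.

X ~ Binomial(10, 0.13). Want P(X=3 | X≥2) = P(X=3) / P(X≥2).
P(X=3) = C(10,3)·0.13^3·0.87^7 = 0.0994595
P(X≥2) = 1 − 0.2484234 − 0.3712074 = 0.3803692
Ratio = 0.0994595 / 0.3803692 = 0.2614814

0.26148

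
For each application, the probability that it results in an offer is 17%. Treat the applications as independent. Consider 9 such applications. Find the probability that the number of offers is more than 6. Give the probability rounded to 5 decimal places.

0.00011

X ~ Binomial(9, 0.17); P(X ≥ 7) = Σ C(9,k) p^k (1−p)^(9−k) over k:
  k=7: C(9,7)·0.17^7·0.83^2 = 0.0001018
  k=8: C(9,8)·0.17^8·0.83^1 = 0.0000052
  k=9: C(9,9)·0.17^9·0.83^0 = 0.0000001
Total = 0.0001071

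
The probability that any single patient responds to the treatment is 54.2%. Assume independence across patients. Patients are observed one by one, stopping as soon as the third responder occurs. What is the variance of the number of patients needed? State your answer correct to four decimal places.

4.6772

Y = total patients until the third success; negative binomial with r=3, p=0.542.
Var(Y) = r(1−p)/p² = 3·0.458 / 0.542² = 4.677224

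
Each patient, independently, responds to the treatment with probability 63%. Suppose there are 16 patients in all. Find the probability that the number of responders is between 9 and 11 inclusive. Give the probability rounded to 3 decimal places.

0.560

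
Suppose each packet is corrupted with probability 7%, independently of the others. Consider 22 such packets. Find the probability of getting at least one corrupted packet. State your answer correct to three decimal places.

0.797

P(at least one) = 1 − P(none) = 1 − (1 − 0.07)^22
= 1 − 0.20259 = 0.79741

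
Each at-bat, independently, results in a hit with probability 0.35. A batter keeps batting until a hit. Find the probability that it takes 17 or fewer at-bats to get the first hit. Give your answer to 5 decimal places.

0.99934

Y = number of at-bats to the first success; geometric, p = 0.35.
P(Y ≤ 17) = 1 − (1−p)^17 = 1 − 0.0006600 = 0.9993400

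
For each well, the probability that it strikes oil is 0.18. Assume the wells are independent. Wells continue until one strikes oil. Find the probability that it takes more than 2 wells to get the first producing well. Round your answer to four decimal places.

0.6724

Y = number of wells to the first success; geometric, p = 0.18.
P(Y > 2) = P(first 2 all fail) = (1−p)^2 = 0.672400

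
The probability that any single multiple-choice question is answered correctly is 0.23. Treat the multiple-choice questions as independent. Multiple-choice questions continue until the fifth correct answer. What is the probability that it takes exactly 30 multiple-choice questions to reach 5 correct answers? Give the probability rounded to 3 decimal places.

0.022

Y = trial on which the fifth success occurs; negative binomial, r=5, p=0.23.
P(Y=30) = C(29,4) · p^5 · (1−p)^25
= 23751 · 0.00064363 · 0.001453 = 0.02221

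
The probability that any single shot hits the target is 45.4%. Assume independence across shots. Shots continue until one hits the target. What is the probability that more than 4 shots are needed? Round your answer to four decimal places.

Y = number of shots to the first success; geometric, p = 0.454.
P(Y > 4) = P(first 4 all fail) = (1−p)^4 = 0.088873

0.0889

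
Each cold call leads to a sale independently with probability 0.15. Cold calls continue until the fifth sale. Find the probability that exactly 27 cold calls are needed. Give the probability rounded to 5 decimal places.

0.03179

Y = trial on which the fifth success occurs; negative binomial, r=5, p=0.15.
P(Y=27) = C(26,4) · p^5 · (1−p)^22
= 14950 · 7.5937e-05 · 0.028004 = 0.0317917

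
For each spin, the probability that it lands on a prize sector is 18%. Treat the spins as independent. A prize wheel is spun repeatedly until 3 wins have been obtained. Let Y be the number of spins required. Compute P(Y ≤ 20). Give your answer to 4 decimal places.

0.7252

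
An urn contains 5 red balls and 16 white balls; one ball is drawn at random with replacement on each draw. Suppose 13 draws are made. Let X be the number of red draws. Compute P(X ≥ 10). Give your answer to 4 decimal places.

0.0001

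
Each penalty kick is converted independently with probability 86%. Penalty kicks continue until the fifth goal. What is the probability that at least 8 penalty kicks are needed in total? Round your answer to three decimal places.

Needing more than 7 penalty kicks ⇔ fewer than 5 successes in the first 7. With X ~ Binomial(7, 0.86), P(Y > 7) = P(X ≤ 4).
  k=0: C(7,0)·0.86^0·0.14^7 = 0.00000
  k=1: C(7,1)·0.86^1·0.14^6 = 0.00005
  k=2: C(7,2)·0.86^2·0.14^5 = 0.00084
  k=3: C(7,3)·0.86^3·0.14^4 = 0.00855
  k=4: C(7,4)·0.86^4·0.14^3 = 0.05253
P(X ≤ 4) = 0.06197

0.062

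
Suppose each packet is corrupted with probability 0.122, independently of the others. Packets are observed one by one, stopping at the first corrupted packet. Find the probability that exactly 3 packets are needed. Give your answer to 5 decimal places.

0.09405

Geometric (trials to first success), p = 0.122.
P(Y = 3) = (1−p)^2 · p = 0.77088 · 0.122 = 0.0940478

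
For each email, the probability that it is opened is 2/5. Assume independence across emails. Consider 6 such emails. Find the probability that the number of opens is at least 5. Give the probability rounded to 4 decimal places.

X ~ Binomial(6, 0.40); P(X ≥ 5) = Σ C(6,k) p^k (1−p)^(6−k) over k:
  k=5: C(6,5)·0.40^5·0.60^1 = 0.036864
  k=6: C(6,6)·0.40^6·0.60^0 = 0.004096
Total = 0.040960

0.0410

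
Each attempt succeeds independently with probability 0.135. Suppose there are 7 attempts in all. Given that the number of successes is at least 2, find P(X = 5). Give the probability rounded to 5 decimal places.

0.00291

X ~ Binomial(7, 0.135). Want P(X=5 | X≥2) = P(X=5) / P(X≥2).
P(X=5) = C(7,5)·0.135^5·0.865^2 = 0.0007046
P(X≥2) = 1 − 0.3623371 − 0.3958480 = 0.2418149
Ratio = 0.0007046 / 0.2418149 = 0.0029136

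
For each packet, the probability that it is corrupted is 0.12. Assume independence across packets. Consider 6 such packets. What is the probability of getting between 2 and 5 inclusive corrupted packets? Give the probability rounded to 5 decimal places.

0.15563

X ~ Binomial(6, 0.12); P(2 ≤ X ≤ 5) = Σ C(6,k) p^k (1−p)^(6−k) over k:
  k=2: C(6,2)·0.12^2·0.88^4 = 0.1295342
  k=3: C(6,3)·0.12^3·0.88^3 = 0.0235517
  k=4: C(6,4)·0.12^4·0.88^2 = 0.0024087
  k=5: C(6,5)·0.12^5·0.88^1 = 0.0001314
Total = 0.1556259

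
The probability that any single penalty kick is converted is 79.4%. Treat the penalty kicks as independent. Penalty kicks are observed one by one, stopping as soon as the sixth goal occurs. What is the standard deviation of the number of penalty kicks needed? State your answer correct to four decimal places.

Y = total penalty kicks until the sixth success; negative binomial with r=6, p=0.794.
SD(Y) = √[r(1−p)/p²] = √(1.960548) = 1.400196

1.4002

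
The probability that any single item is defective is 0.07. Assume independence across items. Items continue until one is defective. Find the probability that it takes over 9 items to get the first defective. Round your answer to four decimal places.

Y = number of items to the first success; geometric, p = 0.07.
P(Y > 9) = P(first 9 all fail) = (1−p)^9 = 0.520411

0.5204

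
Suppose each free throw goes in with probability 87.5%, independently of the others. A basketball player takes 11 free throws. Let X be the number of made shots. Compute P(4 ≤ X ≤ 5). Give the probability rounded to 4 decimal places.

X ~ Binomial(11, 0.875); P(4 ≤ X ≤ 5) = Σ C(11,k) p^k (1−p)^(11−k) over k:
  k=4: C(11,4)·0.875^4·0.125^7 = 0.000092
  k=5: C(11,5)·0.875^5·0.125^6 = 0.000904
Total = 0.000996

0.0010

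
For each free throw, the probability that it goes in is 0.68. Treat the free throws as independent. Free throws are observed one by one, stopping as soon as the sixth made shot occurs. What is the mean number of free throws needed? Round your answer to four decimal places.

Y = total free throws until the sixth success; negative binomial with r=6, p=0.68.
E[Y] = r / p = 6 / 0.68 = 8.823529

8.8235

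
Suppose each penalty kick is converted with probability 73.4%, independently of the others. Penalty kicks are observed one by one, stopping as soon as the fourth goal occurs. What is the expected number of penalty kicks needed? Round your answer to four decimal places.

Y = total penalty kicks until the fourth success; negative binomial with r=4, p=0.734.
E[Y] = r / p = 4 / 0.734 = 5.449591

5.4496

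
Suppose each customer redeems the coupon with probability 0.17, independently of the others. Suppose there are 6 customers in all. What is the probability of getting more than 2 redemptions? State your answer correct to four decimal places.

X ~ Binomial(6, 0.17); P(X ≥ 3) = Σ C(6,k) p^k (1−p)^(6−k) over k:
  k=3: C(6,3)·0.17^3·0.83^3 = 0.056184
  k=4: C(6,4)·0.17^4·0.83^2 = 0.008631
  k=5: C(6,5)·0.17^5·0.83^1 = 0.000707
  k=6: C(6,6)·0.17^6·0.83^0 = 0.000024
Total = 0.065546

0.0655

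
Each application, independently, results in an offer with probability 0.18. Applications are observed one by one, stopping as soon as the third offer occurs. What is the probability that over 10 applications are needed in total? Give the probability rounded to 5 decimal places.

0.73720

Needing more than 10 applications ⇔ fewer than 3 successes in the first 10. With X ~ Binomial(10, 0.18), P(Y > 10) = P(X ≤ 2).
  k=0: C(10,0)·0.18^0·0.82^10 = 0.1374480
  k=1: C(10,1)·0.18^1·0.82^9 = 0.3017152
  k=2: C(10,2)·0.18^2·0.82^8 = 0.2980357
P(X ≤ 2) = 0.7371990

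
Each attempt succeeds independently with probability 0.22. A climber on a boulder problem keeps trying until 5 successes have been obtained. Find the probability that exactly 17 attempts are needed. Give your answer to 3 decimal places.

Y = trial on which the fifth success occurs; negative binomial, r=5, p=0.22.
P(Y=17) = C(16,4) · p^5 · (1−p)^12
= 1820 · 0.00051536 · 0.050715 = 0.04757

0.048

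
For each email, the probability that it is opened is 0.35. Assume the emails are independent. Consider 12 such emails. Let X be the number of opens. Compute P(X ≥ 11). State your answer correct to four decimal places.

X ~ Binomial(12, 0.35); P(X ≥ 11) = Σ C(12,k) p^k (1−p)^(12−k) over k:
  k=11: C(12,11)·0.35^11·0.65^1 = 0.000075
  k=12: C(12,12)·0.35^12·0.65^0 = 0.000003
Total = 0.000079

0.0001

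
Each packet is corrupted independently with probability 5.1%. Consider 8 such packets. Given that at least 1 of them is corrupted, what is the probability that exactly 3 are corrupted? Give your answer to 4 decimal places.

0.0167

X ~ Binomial(8, 0.051). Want P(X=3 | X≥1) = P(X=3) / P(X≥1).
P(X=3) = C(8,3)·0.051^3·0.949^5 = 0.005718
P(X≥1) = 1 − 0.657854 = 0.342146
Ratio = 0.005718 / 0.342146 = 0.016712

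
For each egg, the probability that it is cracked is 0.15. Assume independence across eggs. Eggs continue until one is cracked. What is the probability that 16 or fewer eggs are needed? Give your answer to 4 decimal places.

Y = number of eggs to the first success; geometric, p = 0.15.
P(Y ≤ 16) = 1 − (1−p)^16 = 1 − 0.074251 = 0.925749

0.9257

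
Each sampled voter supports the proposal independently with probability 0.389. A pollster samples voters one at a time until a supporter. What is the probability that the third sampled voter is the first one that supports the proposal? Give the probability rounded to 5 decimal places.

0.14522

Geometric (trials to first success), p = 0.389.
P(Y = 3) = (1−p)^2 · p = 0.37332 · 0.389 = 0.1452219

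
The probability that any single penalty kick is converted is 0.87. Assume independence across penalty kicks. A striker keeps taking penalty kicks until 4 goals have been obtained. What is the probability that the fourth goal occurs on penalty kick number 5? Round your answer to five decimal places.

Y = trial on which the fourth success occurs; negative binomial, r=4, p=0.87.
P(Y=5) = C(4,3) · p^4 · (1−p)^1
= 4 · 0.5729 · 0.13 = 0.2979068

0.29791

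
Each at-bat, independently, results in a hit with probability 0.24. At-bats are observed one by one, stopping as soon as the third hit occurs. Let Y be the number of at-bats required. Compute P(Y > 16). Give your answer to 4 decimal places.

0.2232

Needing more than 16 at-bats ⇔ fewer than 3 successes in the first 16. With X ~ Binomial(16, 0.24), P(Y > 16) = P(X ≤ 2).
  k=0: C(16,0)·0.24^0·0.76^16 = 0.012388
  k=1: C(16,1)·0.24^1·0.76^15 = 0.062594
  k=2: C(16,2)·0.24^2·0.76^14 = 0.148250
P(X ≤ 2) = 0.223233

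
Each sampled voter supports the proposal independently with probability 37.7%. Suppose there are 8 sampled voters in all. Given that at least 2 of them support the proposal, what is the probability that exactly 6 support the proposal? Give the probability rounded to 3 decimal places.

0.036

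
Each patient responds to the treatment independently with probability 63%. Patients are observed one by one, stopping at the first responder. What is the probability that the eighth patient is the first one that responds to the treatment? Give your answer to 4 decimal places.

0.0006

Geometric (trials to first success), p = 0.63.
P(Y = 8) = (1−p)^7 · p = 0.00094932 · 0.63 = 0.000598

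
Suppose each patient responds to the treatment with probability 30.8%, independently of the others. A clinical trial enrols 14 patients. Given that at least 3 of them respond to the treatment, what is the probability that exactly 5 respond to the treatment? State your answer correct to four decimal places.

0.2364

X ~ Binomial(14, 0.308). Want P(X=5 | X≥3) = P(X=5) / P(X≥3).
P(X=5) = C(14,5)·0.308^5·0.692^9 = 0.201917
P(X≥3) = 1 − 0.005774 − 0.035980 − 0.104092 = 0.854154
Ratio = 0.201917 / 0.854154 = 0.236394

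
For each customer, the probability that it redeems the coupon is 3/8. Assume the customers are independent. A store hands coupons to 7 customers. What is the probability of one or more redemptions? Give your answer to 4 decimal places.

0.9627

P(at least one) = 1 − P(none) = 1 − (1 − 0.375)^7
= 1 − 0.037253 = 0.962747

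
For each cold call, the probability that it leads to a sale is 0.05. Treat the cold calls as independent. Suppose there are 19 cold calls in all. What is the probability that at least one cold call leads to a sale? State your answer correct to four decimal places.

P(at least one) = 1 − P(none) = 1 − (1 − 0.05)^19
= 1 − 0.377354 = 0.622646

0.6226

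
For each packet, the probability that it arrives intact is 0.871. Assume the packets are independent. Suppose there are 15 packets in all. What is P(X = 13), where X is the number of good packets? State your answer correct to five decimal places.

X ~ Binomial(n=15, p=0.871).
P(X=13) = C(15,13) · p^13 · (1−p)^2
= 105 · 0.16605 · 0.016641 = 0.2901381

0.29014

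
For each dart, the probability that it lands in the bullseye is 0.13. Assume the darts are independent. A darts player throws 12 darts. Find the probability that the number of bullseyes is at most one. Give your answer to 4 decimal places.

0.5252

X ~ Binomial(12, 0.13); P(X ≤ 1) = Σ C(12,k) p^k (1−p)^(12−k) over k:
  k=0: C(12,0)·0.13^0·0.87^12 = 0.188032
  k=1: C(12,1)·0.13^1·0.87^11 = 0.337160
Total = 0.525192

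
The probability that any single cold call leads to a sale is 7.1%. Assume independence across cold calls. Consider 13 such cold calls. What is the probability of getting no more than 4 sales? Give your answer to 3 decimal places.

0.999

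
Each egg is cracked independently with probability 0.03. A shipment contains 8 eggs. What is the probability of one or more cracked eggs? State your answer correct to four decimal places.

0.2163

P(at least one) = 1 − P(none) = 1 − (1 − 0.03)^8
= 1 − 0.783743 = 0.216257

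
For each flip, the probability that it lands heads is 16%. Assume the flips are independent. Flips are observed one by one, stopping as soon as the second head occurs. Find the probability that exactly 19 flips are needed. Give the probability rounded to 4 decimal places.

0.0238

Y = trial on which the second success occurs; negative binomial, r=2, p=0.16.
P(Y=19) = C(18,1) · p^2 · (1−p)^17
= 18 · 0.0256 · 0.051612 = 0.023783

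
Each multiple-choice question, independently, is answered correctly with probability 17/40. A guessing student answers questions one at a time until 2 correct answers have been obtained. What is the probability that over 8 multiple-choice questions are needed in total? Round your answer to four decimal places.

0.0826

Needing more than 8 multiple-choice questions ⇔ fewer than 2 successes in the first 8. With X ~ Binomial(8, 0.425), P(Y > 8) = P(X ≤ 1).
  k=0: C(8,0)·0.425^0·0.575^8 = 0.011949
  k=1: C(8,1)·0.425^1·0.575^7 = 0.070657
P(X ≤ 1) = 0.082606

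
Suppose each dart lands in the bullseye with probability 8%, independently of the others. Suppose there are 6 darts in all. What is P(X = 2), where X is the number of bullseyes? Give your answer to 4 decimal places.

X ~ Binomial(n=6, p=0.08).
P(X=2) = C(6,2) · p^2 · (1−p)^4
= 15 · 0.0064 · 0.71639 = 0.068774

0.0688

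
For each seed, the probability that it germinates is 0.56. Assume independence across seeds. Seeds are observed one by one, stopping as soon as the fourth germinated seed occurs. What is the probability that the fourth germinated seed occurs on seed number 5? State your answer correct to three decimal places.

0.173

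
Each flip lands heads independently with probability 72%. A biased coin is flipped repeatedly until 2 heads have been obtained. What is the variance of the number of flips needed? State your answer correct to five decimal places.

Y = total flips until the second success; negative binomial with r=2, p=0.72.
Var(Y) = r(1−p)/p² = 2·0.28 / 0.72² = 1.0802469

1.08025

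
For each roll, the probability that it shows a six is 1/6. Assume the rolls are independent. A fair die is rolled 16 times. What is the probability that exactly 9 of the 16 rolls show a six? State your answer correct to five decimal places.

X ~ Binomial(n=16, p=0.166667).
P(X=9) = C(16,9) · p^9 · (1−p)^7
= 11440 · 9.9229e-08 · 0.27908 = 0.0003168

0.00032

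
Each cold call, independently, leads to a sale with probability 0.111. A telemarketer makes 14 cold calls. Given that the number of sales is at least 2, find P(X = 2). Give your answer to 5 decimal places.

0.58037

X ~ Binomial(14, 0.111). Want P(X=2 | X≥2) = P(X=2) / P(X≥2).
P(X=2) = C(14,2)·0.111^2·0.889^12 = 0.2732175
P(X≥2) = 1 − 0.1925860 − 0.3366463 = 0.4707677
Ratio = 0.2732175 / 0.4707677 = 0.5803658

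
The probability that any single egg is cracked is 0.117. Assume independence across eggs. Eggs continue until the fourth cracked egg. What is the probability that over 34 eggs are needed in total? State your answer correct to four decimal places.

0.4258

Needing more than 34 eggs ⇔ fewer than 4 successes in the first 34. With X ~ Binomial(34, 0.117), P(Y > 34) = P(X ≤ 3).
  k=0: C(34,0)·0.117^0·0.883^34 = 0.014543
  k=1: C(34,1)·0.117^1·0.883^33 = 0.065519
  k=2: C(34,2)·0.117^2·0.883^32 = 0.143244
  k=3: C(34,3)·0.117^3·0.883^31 = 0.202456
P(X ≤ 3) = 0.425763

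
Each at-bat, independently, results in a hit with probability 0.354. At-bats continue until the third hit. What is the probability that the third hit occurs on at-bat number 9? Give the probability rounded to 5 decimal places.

0.09027

Y = trial on which the third success occurs; negative binomial, r=3, p=0.354.
P(Y=9) = C(8,2) · p^3 · (1−p)^6
= 28 · 0.044362 · 0.072677 = 0.0902740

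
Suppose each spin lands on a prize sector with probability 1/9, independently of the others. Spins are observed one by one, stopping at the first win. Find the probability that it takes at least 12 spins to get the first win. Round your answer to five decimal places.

0.27373

Y = number of spins to the first success; geometric, p = 0.111111.
P(Y > 11) = P(first 11 all fail) = (1−p)^11 = 0.2737299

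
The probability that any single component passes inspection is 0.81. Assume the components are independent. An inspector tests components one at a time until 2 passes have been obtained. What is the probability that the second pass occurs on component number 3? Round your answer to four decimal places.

Y = trial on which the second success occurs; negative binomial, r=2, p=0.81.
P(Y=3) = C(2,1) · p^2 · (1−p)^1
= 2 · 0.6561 · 0.19 = 0.249318

0.2493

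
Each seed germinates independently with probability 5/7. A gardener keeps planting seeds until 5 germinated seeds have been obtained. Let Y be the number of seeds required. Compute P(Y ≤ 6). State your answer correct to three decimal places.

0.452

Finishing within 6 seeds ⇔ at least 5 successes in the first 6. With X ~ Binomial(6, 0.714286), P(Y ≤ 6) = 1 − P(X ≤ 4).
  k=0: C(6,0)·0.714286^0·0.285714^6 = 0.00054
  k=1: C(6,1)·0.714286^1·0.285714^5 = 0.00816
  k=2: C(6,2)·0.714286^2·0.285714^4 = 0.05100
  k=3: C(6,3)·0.714286^3·0.285714^3 = 0.17000
  k=4: C(6,4)·0.714286^4·0.285714^2 = 0.31874
1 − 0.54844 = 0.45156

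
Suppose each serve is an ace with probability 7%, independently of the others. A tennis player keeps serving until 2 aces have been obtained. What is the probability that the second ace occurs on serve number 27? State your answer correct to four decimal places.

0.0208

Y = trial on which the second success occurs; negative binomial, r=2, p=0.07.
P(Y=27) = C(26,1) · p^2 · (1−p)^25
= 26 · 0.0049 · 0.16296 = 0.020761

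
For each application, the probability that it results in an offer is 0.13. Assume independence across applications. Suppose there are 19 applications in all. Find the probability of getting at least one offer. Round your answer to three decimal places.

0.929

P(at least one) = 1 − P(none) = 1 − (1 − 0.13)^19
= 1 − 0.07094 = 0.92906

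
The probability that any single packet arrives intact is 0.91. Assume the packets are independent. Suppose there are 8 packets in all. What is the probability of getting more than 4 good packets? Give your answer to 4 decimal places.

X ~ Binomial(8, 0.91); P(X ≥ 5) = Σ C(8,k) p^k (1−p)^(8−k) over k:
  k=5: C(8,5)·0.91^5·0.09^3 = 0.025475
  k=6: C(8,6)·0.91^6·0.09^2 = 0.128793
  k=7: C(8,7)·0.91^7·0.09^1 = 0.372068
  k=8: C(8,8)·0.91^8·0.09^0 = 0.470253
Total = 0.996589

0.9966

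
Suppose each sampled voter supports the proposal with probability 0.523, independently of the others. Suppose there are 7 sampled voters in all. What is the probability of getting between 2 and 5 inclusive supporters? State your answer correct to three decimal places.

X ~ Binomial(7, 0.523); P(2 ≤ X ≤ 5) = Σ C(7,k) p^k (1−p)^(7−k) over k:
  k=2: C(7,2)·0.523^2·0.477^5 = 0.14185
  k=3: C(7,3)·0.523^3·0.477^4 = 0.25921
  k=4: C(7,4)·0.523^4·0.477^3 = 0.28420
  k=5: C(7,5)·0.523^5·0.477^2 = 0.18697
Total = 0.87222

0.872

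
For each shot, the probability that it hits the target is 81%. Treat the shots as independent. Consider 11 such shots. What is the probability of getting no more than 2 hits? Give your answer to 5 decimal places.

0.00001

X ~ Binomial(11, 0.81); P(X ≤ 2) = Σ C(11,k) p^k (1−p)^(11−k) over k:
  k=0: C(11,0)·0.81^0·0.19^11 = 0.0000000
  k=1: C(11,1)·0.81^1·0.19^10 = 0.0000005
  k=2: C(11,2)·0.81^2·0.19^9 = 0.0000116
Total = 0.0000122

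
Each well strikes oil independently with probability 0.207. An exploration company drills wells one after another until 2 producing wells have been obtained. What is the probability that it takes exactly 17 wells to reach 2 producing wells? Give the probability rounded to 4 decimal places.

Y = trial on which the second success occurs; negative binomial, r=2, p=0.207.
P(Y=17) = C(16,1) · p^2 · (1−p)^15
= 16 · 0.042849 · 0.030839 = 0.021143

0.0211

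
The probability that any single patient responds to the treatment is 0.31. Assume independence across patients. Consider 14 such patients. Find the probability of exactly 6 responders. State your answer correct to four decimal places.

X ~ Binomial(n=14, p=0.31).
P(X=6) = C(14,6) · p^6 · (1−p)^8
= 3003 · 0.0008875 · 0.05138 = 0.136936

0.1369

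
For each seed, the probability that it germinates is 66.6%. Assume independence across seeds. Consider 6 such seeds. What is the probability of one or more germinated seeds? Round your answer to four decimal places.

P(at least one) = 1 − P(none) = 1 − (1 − 0.666)^6
= 1 − 0.001388 = 0.998612

0.9986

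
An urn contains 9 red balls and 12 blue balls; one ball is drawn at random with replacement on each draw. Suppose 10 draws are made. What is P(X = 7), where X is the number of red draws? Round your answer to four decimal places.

0.0595

X ~ Binomial(n=10, p=0.428571).
P(X=7) = C(10,7) · p^7 · (1−p)^3
= 120 · 0.0026556 · 0.18659 = 0.059461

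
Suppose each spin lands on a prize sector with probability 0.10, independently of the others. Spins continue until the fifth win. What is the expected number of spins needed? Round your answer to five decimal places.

Y = total spins until the fifth success; negative binomial with r=5, p=0.10.
E[Y] = r / p = 5 / 0.10 = 50.0000000

50.00000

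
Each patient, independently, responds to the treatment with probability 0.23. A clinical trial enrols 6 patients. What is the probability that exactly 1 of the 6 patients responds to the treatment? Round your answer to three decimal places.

X ~ Binomial(n=6, p=0.23).
P(X=1) = C(6,1) · p^1 · (1−p)^5
= 6 · 0.23 · 0.27068 = 0.37354

0.374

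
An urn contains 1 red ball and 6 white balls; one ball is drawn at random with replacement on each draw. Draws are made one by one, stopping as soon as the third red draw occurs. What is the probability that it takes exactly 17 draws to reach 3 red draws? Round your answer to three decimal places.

Y = trial on which the third success occurs; negative binomial, r=3, p=0.142857.
P(Y=17) = C(16,2) · p^3 · (1−p)^14
= 120 · 0.0029155 · 0.11554 = 0.04042

0.040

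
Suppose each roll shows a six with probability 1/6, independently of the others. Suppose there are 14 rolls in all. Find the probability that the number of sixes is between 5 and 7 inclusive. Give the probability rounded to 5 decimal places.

0.06829

X ~ Binomial(14, 0.166667); P(5 ≤ X ≤ 7) = Σ C(14,k) p^k (1−p)^(14−k) over k:
  k=5: C(14,5)·0.166667^5·0.833333^9 = 0.0498972
  k=6: C(14,6)·0.166667^6·0.833333^8 = 0.0149692
  k=7: C(14,7)·0.166667^7·0.833333^7 = 0.0034215
Total = 0.0682880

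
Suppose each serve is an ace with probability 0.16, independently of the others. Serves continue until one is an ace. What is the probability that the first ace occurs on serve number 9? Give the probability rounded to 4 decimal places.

Geometric (trials to first success), p = 0.16.
P(Y = 9) = (1−p)^8 · p = 0.24788 · 0.16 = 0.039660

0.0397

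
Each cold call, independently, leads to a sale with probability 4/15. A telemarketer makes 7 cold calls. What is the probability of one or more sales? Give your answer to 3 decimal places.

0.886

P(at least one) = 1 − P(none) = 1 − (1 − 0.266667)^7
= 1 − 0.11405 = 0.88595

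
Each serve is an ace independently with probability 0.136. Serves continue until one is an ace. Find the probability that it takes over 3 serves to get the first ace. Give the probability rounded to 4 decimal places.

0.6450

Y = number of serves to the first success; geometric, p = 0.136.
P(Y > 3) = P(first 3 all fail) = (1−p)^3 = 0.644973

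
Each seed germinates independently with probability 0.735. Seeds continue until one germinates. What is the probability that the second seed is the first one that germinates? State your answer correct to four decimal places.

Geometric (trials to first success), p = 0.735.
P(Y = 2) = (1−p)^1 · p = 0.265 · 0.735 = 0.194775

0.1948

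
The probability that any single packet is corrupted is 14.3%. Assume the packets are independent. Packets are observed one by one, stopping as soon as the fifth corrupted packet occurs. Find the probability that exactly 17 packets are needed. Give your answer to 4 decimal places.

Y = trial on which the fifth success occurs; negative binomial, r=5, p=0.143.
P(Y=17) = C(16,4) · p^5 · (1−p)^12
= 1820 · 5.9797e-05 · 0.15695 = 0.017081

0.0171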